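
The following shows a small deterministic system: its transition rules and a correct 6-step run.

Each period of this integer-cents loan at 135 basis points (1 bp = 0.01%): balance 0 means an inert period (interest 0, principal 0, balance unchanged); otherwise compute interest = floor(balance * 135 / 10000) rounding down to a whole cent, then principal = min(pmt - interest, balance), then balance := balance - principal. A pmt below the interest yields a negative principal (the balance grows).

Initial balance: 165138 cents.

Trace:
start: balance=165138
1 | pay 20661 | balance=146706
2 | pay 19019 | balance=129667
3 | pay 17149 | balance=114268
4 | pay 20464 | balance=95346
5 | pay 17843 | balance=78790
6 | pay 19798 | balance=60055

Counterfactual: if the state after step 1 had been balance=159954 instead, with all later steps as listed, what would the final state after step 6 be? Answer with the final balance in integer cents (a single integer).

state after step 1 := balance=159954
2 | pay 19019 | balance=143094
3 | pay 17149 | balance=127876
4 | pay 20464 | balance=109138
5 | pay 17843 | balance=92768
6 | pay 19798 | balance=74222

74222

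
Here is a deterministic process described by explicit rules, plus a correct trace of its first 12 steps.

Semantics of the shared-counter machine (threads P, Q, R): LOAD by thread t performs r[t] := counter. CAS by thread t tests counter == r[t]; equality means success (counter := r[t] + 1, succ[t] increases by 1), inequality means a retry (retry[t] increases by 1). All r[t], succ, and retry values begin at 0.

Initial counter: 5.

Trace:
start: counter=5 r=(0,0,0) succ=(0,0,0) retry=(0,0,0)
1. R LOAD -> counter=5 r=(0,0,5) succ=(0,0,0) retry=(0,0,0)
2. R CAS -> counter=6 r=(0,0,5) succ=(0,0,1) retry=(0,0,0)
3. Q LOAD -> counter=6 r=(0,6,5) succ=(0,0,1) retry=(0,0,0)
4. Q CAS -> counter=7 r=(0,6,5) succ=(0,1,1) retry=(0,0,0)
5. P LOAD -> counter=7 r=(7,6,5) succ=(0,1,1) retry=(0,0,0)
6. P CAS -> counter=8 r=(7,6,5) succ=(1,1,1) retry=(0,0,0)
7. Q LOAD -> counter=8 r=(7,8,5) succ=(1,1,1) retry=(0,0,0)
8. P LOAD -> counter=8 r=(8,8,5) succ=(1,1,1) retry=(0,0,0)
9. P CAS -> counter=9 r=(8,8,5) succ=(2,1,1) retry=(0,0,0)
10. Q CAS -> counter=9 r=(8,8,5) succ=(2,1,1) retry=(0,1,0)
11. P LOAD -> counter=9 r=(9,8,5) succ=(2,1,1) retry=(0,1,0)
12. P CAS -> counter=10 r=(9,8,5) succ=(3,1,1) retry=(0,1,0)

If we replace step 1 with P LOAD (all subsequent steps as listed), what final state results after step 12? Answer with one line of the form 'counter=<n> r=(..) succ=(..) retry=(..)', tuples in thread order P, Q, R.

counter=9 r=(8,7,0) succ=(3,1,0) retry=(0,1,1)

(re-executing from step 1 with the substitution; state before step 1: counter=5 r=(0,0,0) succ=(0,0,0) retry=(0,0,0))
1. P LOAD -> counter=5 r=(5,0,0) succ=(0,0,0) retry=(0,0,0)
2. R CAS -> counter=5 r=(5,0,0) succ=(0,0,0) retry=(0,0,1)
3. Q LOAD -> counter=5 r=(5,5,0) succ=(0,0,0) retry=(0,0,1)
4. Q CAS -> counter=6 r=(5,5,0) succ=(0,1,0) retry=(0,0,1)
5. P LOAD -> counter=6 r=(6,5,0) succ=(0,1,0) retry=(0,0,1)
6. P CAS -> counter=7 r=(6,5,0) succ=(1,1,0) retry=(0,0,1)
7. Q LOAD -> counter=7 r=(6,7,0) succ=(1,1,0) retry=(0,0,1)
8. P LOAD -> counter=7 r=(7,7,0) succ=(1,1,0) retry=(0,0,1)
9. P CAS -> counter=8 r=(7,7,0) succ=(2,1,0) retry=(0,0,1)
10. Q CAS -> counter=8 r=(7,7,0) succ=(2,1,0) retry=(0,1,1)
11. P LOAD -> counter=8 r=(8,7,0) succ=(2,1,0) retry=(0,1,1)
12. P CAS -> counter=9 r=(8,7,0) succ=(3,1,0) retry=(0,1,1)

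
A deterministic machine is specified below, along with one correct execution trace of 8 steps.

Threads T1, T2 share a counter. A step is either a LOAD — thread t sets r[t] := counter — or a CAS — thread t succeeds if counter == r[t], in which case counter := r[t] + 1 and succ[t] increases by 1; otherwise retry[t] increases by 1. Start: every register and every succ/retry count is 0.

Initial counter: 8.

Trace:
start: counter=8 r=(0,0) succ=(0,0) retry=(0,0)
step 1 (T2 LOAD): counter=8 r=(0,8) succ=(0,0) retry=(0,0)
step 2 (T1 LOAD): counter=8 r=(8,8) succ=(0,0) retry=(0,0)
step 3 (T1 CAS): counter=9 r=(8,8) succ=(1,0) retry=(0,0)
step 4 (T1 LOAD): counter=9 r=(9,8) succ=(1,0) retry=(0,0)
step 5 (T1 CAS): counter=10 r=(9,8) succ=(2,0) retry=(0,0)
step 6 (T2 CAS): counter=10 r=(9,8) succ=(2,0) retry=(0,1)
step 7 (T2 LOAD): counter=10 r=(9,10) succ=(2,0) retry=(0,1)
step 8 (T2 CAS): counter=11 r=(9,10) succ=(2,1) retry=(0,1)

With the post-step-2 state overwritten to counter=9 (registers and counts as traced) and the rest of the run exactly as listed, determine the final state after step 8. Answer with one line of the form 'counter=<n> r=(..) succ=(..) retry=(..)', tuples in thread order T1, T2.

counter=11 r=(9,10) succ=(1,1) retry=(1,1)

state after step 2 := counter=9 r=(8,8) succ=(0,0) retry=(0,0)
step 3 (T1 CAS): counter=9 r=(8,8) succ=(0,0) retry=(1,0)
step 4 (T1 LOAD): counter=9 r=(9,8) succ=(0,0) retry=(1,0)
step 5 (T1 CAS): counter=10 r=(9,8) succ=(1,0) retry=(1,0)
step 6 (T2 CAS): counter=10 r=(9,8) succ=(1,0) retry=(1,1)
step 7 (T2 LOAD): counter=10 r=(9,10) succ=(1,0) retry=(1,1)
step 8 (T2 CAS): counter=11 r=(9,10) succ=(1,1) retry=(1,1)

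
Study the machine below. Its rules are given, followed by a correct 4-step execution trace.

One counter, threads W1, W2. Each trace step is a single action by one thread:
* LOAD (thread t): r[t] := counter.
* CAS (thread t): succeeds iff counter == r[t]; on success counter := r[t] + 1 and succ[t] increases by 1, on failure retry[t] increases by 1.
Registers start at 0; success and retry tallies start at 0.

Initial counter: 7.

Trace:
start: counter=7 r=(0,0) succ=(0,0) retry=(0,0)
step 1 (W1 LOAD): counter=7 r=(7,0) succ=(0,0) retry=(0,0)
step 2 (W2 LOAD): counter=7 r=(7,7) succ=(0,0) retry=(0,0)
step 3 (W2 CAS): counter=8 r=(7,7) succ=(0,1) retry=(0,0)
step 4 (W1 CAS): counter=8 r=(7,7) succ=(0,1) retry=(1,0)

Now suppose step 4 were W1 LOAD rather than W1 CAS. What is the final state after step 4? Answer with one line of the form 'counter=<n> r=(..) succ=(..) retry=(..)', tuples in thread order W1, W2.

counter=8 r=(8,7) succ=(0,1) retry=(0,0)

(re-executing from step 4 with the substitution; state before step 4: counter=8 r=(7,7) succ=(0,1) retry=(0,0))
step 4 (W1 LOAD): counter=8 r=(8,7) succ=(0,1) retry=(0,0)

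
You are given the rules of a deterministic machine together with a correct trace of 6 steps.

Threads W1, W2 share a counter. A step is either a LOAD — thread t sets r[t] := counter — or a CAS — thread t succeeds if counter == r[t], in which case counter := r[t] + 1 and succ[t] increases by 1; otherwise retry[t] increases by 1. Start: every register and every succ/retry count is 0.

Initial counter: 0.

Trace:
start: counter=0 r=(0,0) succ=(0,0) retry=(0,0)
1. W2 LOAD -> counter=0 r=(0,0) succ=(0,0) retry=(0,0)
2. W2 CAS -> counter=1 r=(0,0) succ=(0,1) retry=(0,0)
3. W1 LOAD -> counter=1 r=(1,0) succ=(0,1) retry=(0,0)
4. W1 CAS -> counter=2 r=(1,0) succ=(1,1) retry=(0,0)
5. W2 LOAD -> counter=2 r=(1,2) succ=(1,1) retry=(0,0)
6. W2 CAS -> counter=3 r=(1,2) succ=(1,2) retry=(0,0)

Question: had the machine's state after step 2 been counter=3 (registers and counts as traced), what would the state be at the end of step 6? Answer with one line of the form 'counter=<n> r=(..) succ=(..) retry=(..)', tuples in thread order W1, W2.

state after step 2 := counter=3 r=(0,0) succ=(0,1) retry=(0,0)
3. W1 LOAD -> counter=3 r=(3,0) succ=(0,1) retry=(0,0)
4. W1 CAS -> counter=4 r=(3,0) succ=(1,1) retry=(0,0)
5. W2 LOAD -> counter=4 r=(3,4) succ=(1,1) retry=(0,0)
6. W2 CAS -> counter=5 r=(3,4) succ=(1,2) retry=(0,0)

counter=5 r=(3,4) succ=(1,2) retry=(0,0)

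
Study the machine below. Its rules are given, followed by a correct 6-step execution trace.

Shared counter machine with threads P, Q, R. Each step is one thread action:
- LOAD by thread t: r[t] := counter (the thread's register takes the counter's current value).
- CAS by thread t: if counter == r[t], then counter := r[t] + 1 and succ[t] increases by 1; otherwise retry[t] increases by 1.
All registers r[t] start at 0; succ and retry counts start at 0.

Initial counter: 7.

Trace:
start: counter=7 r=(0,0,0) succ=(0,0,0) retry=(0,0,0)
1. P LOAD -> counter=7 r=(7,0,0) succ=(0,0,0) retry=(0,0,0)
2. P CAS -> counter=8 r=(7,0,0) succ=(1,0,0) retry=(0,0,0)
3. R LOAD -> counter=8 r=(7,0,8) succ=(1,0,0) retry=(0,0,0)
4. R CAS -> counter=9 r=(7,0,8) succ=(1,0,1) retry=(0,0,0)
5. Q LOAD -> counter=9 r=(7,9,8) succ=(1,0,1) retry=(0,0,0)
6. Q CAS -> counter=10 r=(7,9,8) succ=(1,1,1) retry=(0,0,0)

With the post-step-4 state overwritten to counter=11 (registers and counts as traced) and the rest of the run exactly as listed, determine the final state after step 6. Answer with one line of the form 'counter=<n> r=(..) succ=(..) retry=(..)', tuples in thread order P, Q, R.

counter=12 r=(7,11,8) succ=(1,1,1) retry=(0,0,0)

state after step 4 := counter=11 r=(7,0,8) succ=(1,0,1) retry=(0,0,0)
5. Q LOAD -> counter=11 r=(7,11,8) succ=(1,0,1) retry=(0,0,0)
6. Q CAS -> counter=12 r=(7,11,8) succ=(1,1,1) retry=(0,0,0)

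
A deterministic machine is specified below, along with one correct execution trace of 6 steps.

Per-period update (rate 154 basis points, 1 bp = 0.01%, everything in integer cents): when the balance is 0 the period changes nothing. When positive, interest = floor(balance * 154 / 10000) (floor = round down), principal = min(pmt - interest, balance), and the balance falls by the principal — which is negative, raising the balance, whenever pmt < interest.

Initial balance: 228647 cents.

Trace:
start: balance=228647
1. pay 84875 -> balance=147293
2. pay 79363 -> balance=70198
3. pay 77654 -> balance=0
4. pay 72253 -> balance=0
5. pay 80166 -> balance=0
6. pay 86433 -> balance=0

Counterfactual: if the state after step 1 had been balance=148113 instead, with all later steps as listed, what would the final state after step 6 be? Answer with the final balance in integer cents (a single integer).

0

state after step 1 := balance=148113
2. pay 79363 -> balance=71030
3. pay 77654 -> balance=0
4. pay 72253 -> balance=0
5. pay 80166 -> balance=0
6. pay 86433 -> balance=0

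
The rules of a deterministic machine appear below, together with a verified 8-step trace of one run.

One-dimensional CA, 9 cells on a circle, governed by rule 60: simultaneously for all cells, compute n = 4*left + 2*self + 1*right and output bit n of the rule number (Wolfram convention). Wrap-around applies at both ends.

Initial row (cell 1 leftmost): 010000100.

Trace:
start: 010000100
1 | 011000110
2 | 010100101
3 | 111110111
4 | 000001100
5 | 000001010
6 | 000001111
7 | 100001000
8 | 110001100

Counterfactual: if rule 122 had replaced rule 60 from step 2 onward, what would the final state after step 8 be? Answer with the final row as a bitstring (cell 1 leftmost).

111101111

(re-executing steps 2..8 under rule 122; state before step 2: 011000110)
2 | 111101111
3 | 000111000
4 | 001101100
5 | 011111110
6 | 110000011
7 | 011000110
8 | 111101111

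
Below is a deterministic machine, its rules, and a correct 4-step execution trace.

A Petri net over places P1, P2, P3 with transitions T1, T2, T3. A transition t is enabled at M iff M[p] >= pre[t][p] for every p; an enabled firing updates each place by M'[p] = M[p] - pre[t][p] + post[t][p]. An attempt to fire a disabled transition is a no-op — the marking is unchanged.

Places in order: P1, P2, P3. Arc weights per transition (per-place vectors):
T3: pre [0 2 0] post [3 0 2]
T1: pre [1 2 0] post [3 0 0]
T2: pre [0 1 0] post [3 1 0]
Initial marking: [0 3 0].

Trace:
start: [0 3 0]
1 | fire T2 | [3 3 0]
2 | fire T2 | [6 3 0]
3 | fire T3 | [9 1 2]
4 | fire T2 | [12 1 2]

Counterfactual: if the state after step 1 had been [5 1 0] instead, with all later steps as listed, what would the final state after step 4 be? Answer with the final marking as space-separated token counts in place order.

state after step 1 := [5 1 0]
2 | fire T2 | [8 1 0]
3 | fire T3 | [8 1 0]
4 | fire T2 | [11 1 0]

11 1 0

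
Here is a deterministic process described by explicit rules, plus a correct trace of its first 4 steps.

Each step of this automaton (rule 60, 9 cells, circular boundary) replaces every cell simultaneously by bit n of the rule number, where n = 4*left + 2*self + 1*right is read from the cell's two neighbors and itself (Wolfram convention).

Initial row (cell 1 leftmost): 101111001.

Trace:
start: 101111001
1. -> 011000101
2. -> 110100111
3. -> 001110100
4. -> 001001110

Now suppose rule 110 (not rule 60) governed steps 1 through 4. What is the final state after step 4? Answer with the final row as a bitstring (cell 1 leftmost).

(re-executing steps 1..4 under rule 110; state before step 1: 101111001)
1. -> 111001011
2. -> 001011110
3. -> 011110010
4. -> 110010110

110010110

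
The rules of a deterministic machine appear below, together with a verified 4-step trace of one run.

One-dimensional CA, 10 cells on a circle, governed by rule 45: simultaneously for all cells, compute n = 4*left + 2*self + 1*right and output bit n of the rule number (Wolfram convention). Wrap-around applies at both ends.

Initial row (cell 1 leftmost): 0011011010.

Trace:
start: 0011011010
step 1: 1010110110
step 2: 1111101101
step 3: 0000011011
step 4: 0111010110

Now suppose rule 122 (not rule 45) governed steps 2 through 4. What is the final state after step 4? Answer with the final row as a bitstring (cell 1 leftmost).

(re-executing steps 2..4 under rule 122; state before step 2: 1010110110)
step 2: 0101111111
step 3: 1011000001
step 4: 1111100011

1111100011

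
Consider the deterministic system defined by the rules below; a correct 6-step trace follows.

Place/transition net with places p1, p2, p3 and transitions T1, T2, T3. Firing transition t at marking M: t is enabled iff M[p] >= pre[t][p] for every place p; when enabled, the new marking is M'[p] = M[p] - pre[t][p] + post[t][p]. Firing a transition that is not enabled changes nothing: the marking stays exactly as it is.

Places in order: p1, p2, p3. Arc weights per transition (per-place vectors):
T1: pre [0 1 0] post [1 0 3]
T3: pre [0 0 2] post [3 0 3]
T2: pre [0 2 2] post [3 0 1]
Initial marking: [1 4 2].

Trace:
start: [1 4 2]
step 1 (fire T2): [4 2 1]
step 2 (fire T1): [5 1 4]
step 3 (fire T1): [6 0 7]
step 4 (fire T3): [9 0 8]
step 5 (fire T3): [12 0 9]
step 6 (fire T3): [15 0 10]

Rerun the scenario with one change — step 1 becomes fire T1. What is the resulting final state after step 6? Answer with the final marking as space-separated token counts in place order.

(re-executing from step 1 with the substitution; state before step 1: [1 4 2])
step 1 (fire T1): [2 3 5]
step 2 (fire T1): [3 2 8]
step 3 (fire T1): [4 1 11]
step 4 (fire T3): [7 1 12]
step 5 (fire T3): [10 1 13]
step 6 (fire T3): [13 1 14]

13 1 14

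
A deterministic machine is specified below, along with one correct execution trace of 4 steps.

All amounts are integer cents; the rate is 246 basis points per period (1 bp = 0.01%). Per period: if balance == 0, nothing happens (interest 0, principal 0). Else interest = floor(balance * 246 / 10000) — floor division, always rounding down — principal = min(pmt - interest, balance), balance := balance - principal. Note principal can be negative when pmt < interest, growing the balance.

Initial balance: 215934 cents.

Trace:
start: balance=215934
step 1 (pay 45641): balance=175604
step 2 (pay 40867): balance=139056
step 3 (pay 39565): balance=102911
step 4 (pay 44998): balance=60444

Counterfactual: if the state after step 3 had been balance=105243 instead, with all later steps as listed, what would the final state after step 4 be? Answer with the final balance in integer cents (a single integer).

state after step 3 := balance=105243
step 4 (pay 44998): balance=62833

62833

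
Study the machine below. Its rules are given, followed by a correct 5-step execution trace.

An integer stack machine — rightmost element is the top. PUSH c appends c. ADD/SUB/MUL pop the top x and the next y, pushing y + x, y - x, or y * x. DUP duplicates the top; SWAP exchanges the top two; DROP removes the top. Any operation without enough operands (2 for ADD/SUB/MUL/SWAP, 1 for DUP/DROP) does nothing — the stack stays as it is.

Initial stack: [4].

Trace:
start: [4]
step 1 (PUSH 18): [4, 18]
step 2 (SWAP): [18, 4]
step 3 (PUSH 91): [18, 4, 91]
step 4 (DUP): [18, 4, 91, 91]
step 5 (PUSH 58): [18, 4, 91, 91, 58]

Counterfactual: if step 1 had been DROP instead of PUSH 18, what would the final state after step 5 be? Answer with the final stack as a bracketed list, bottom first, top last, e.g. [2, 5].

[91, 91, 58]

(re-executing from step 1 with the substitution; state before step 1: [4])
step 1 (DROP): []
step 2 (SWAP): []
step 3 (PUSH 91): [91]
step 4 (DUP): [91, 91]
step 5 (PUSH 58): [91, 91, 58]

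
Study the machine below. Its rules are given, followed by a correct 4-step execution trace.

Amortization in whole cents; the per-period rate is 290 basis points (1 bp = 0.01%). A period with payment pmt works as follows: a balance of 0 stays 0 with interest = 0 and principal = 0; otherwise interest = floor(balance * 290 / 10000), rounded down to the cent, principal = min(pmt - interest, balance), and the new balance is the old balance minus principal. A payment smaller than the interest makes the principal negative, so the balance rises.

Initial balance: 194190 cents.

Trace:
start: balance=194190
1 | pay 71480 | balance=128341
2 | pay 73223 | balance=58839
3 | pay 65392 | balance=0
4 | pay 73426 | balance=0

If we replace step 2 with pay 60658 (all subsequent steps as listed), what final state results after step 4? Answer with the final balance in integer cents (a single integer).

0

(re-executing from step 2 with the substitution; state before step 2: balance=128341)
2 | pay 60658 | balance=71404
3 | pay 65392 | balance=8082
4 | pay 73426 | balance=0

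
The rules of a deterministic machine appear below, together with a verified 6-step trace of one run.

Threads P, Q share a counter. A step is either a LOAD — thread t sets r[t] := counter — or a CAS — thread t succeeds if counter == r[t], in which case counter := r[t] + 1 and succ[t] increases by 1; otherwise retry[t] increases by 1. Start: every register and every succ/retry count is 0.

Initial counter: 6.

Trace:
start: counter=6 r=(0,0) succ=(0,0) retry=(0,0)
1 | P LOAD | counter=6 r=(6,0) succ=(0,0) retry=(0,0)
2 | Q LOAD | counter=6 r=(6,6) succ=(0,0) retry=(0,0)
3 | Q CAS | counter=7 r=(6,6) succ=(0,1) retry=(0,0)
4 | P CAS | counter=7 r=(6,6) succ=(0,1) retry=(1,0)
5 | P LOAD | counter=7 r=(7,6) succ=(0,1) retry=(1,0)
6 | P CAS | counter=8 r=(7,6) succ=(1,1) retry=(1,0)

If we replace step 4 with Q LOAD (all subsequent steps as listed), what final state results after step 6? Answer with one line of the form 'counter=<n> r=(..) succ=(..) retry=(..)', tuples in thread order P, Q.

counter=8 r=(7,7) succ=(1,1) retry=(0,0)

(re-executing from step 4 with the substitution; state before step 4: counter=7 r=(6,6) succ=(0,1) retry=(0,0))
4 | Q LOAD | counter=7 r=(6,7) succ=(0,1) retry=(0,0)
5 | P LOAD | counter=7 r=(7,7) succ=(0,1) retry=(0,0)
6 | P CAS | counter=8 r=(7,7) succ=(1,1) retry=(0,0)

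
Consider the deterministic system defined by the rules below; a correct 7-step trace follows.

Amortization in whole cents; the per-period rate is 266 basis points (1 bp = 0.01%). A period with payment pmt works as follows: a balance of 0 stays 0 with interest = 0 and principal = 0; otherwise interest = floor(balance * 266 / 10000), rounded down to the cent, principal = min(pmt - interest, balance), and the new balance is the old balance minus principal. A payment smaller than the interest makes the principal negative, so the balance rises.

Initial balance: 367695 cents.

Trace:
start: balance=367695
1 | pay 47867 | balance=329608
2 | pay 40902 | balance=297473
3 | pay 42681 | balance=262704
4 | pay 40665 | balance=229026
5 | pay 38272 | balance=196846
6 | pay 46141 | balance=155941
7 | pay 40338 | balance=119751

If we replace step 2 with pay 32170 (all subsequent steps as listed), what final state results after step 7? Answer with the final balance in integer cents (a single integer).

(re-executing from step 2 with the substitution; state before step 2: balance=329608)
2 | pay 32170 | balance=306205
3 | pay 42681 | balance=271669
4 | pay 40665 | balance=238230
5 | pay 38272 | balance=206294
6 | pay 46141 | balance=165640
7 | pay 40338 | balance=129708

129708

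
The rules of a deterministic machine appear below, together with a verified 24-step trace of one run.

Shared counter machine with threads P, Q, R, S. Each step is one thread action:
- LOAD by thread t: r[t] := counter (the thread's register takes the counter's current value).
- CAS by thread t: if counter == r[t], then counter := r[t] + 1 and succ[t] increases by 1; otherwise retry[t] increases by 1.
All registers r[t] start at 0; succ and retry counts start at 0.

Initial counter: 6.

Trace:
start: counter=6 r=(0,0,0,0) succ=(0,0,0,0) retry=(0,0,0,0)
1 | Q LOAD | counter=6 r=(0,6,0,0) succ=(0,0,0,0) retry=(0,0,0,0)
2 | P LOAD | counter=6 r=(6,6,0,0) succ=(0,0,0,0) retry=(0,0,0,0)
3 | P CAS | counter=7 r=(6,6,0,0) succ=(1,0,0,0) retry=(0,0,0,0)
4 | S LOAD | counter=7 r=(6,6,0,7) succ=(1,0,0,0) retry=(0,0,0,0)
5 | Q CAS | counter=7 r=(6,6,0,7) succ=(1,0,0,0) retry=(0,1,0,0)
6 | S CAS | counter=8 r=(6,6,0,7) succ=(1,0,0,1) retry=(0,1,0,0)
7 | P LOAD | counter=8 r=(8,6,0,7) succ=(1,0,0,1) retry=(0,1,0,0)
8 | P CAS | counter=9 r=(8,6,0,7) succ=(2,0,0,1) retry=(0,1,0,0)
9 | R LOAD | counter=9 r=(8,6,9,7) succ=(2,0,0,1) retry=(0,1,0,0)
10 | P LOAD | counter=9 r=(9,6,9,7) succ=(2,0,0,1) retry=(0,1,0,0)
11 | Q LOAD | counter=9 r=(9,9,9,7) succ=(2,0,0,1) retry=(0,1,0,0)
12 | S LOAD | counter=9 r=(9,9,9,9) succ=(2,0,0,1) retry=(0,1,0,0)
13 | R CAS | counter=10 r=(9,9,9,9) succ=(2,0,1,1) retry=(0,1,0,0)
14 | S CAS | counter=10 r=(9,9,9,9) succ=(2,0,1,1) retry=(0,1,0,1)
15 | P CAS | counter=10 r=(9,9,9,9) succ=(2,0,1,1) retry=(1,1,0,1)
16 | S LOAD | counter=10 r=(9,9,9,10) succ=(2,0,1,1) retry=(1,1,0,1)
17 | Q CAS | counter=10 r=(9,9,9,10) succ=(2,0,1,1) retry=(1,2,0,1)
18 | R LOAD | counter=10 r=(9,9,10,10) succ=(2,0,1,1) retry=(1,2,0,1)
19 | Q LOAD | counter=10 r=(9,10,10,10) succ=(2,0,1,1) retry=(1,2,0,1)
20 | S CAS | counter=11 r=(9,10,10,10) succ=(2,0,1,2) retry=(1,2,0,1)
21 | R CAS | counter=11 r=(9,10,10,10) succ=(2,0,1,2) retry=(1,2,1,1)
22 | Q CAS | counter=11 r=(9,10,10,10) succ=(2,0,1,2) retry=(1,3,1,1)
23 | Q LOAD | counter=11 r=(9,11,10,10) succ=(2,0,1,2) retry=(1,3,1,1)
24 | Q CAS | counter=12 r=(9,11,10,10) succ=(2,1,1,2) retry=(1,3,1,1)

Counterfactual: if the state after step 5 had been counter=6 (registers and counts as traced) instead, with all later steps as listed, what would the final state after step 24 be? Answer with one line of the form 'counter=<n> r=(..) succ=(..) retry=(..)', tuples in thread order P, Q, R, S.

state after step 5 := counter=6 r=(6,6,0,7) succ=(1,0,0,0) retry=(0,1,0,0)
6 | S CAS | counter=6 r=(6,6,0,7) succ=(1,0,0,0) retry=(0,1,0,1)
7 | P LOAD | counter=6 r=(6,6,0,7) succ=(1,0,0,0) retry=(0,1,0,1)
8 | P CAS | counter=7 r=(6,6,0,7) succ=(2,0,0,0) retry=(0,1,0,1)
9 | R LOAD | counter=7 r=(6,6,7,7) succ=(2,0,0,0) retry=(0,1,0,1)
10 | P LOAD | counter=7 r=(7,6,7,7) succ=(2,0,0,0) retry=(0,1,0,1)
11 | Q LOAD | counter=7 r=(7,7,7,7) succ=(2,0,0,0) retry=(0,1,0,1)
12 | S LOAD | counter=7 r=(7,7,7,7) succ=(2,0,0,0) retry=(0,1,0,1)
13 | R CAS | counter=8 r=(7,7,7,7) succ=(2,0,1,0) retry=(0,1,0,1)
14 | S CAS | counter=8 r=(7,7,7,7) succ=(2,0,1,0) retry=(0,1,0,2)
15 | P CAS | counter=8 r=(7,7,7,7) succ=(2,0,1,0) retry=(1,1,0,2)
16 | S LOAD | counter=8 r=(7,7,7,8) succ=(2,0,1,0) retry=(1,1,0,2)
17 | Q CAS | counter=8 r=(7,7,7,8) succ=(2,0,1,0) retry=(1,2,0,2)
18 | R LOAD | counter=8 r=(7,7,8,8) succ=(2,0,1,0) retry=(1,2,0,2)
19 | Q LOAD | counter=8 r=(7,8,8,8) succ=(2,0,1,0) retry=(1,2,0,2)
20 | S CAS | counter=9 r=(7,8,8,8) succ=(2,0,1,1) retry=(1,2,0,2)
21 | R CAS | counter=9 r=(7,8,8,8) succ=(2,0,1,1) retry=(1,2,1,2)
22 | Q CAS | counter=9 r=(7,8,8,8) succ=(2,0,1,1) retry=(1,3,1,2)
23 | Q LOAD | counter=9 r=(7,9,8,8) succ=(2,0,1,1) retry=(1,3,1,2)
24 | Q CAS | counter=10 r=(7,9,8,8) succ=(2,1,1,1) retry=(1,3,1,2)

counter=10 r=(7,9,8,8) succ=(2,1,1,1) retry=(1,3,1,2)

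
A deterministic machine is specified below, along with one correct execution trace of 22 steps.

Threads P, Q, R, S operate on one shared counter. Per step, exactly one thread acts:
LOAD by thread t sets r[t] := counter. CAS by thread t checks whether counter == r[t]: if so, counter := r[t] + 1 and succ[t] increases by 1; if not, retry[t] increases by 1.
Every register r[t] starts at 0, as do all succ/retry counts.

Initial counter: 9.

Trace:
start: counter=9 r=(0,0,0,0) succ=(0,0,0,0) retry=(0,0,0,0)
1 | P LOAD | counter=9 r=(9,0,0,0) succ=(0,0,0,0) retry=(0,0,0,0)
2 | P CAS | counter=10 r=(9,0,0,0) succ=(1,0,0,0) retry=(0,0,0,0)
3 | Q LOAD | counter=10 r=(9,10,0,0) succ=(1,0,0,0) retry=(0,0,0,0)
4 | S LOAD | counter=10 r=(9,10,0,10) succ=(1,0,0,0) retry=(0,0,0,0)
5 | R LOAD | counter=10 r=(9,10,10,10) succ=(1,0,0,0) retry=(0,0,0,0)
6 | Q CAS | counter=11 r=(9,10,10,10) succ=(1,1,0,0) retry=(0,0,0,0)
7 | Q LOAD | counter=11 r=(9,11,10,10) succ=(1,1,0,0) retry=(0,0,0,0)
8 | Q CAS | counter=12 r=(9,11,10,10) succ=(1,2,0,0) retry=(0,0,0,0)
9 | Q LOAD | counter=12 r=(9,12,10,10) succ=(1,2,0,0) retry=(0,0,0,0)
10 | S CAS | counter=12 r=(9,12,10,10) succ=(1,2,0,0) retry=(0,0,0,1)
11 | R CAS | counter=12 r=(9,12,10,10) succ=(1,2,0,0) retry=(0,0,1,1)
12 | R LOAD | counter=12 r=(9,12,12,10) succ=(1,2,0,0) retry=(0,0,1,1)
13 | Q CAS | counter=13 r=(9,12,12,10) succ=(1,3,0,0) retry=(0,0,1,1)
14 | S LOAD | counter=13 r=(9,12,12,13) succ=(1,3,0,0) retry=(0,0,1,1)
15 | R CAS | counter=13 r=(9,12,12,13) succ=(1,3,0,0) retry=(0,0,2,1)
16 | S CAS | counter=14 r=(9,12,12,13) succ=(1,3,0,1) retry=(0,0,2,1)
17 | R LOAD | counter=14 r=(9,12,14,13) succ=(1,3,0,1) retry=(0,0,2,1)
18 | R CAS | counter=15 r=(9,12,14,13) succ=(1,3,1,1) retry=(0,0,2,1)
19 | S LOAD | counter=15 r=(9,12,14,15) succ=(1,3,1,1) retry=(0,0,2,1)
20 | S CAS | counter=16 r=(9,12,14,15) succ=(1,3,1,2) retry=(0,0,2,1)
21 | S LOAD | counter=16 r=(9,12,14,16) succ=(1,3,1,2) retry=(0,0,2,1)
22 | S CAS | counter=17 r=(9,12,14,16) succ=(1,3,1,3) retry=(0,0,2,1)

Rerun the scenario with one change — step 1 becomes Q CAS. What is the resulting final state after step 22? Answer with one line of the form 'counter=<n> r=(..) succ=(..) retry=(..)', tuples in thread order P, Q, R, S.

(re-executing from step 1 with the substitution; state before step 1: counter=9 r=(0,0,0,0) succ=(0,0,0,0) retry=(0,0,0,0))
1 | Q CAS | counter=9 r=(0,0,0,0) succ=(0,0,0,0) retry=(0,1,0,0)
2 | P CAS | counter=9 r=(0,0,0,0) succ=(0,0,0,0) retry=(1,1,0,0)
3 | Q LOAD | counter=9 r=(0,9,0,0) succ=(0,0,0,0) retry=(1,1,0,0)
4 | S LOAD | counter=9 r=(0,9,0,9) succ=(0,0,0,0) retry=(1,1,0,0)
5 | R LOAD | counter=9 r=(0,9,9,9) succ=(0,0,0,0) retry=(1,1,0,0)
6 | Q CAS | counter=10 r=(0,9,9,9) succ=(0,1,0,0) retry=(1,1,0,0)
7 | Q LOAD | counter=10 r=(0,10,9,9) succ=(0,1,0,0) retry=(1,1,0,0)
8 | Q CAS | counter=11 r=(0,10,9,9) succ=(0,2,0,0) retry=(1,1,0,0)
9 | Q LOAD | counter=11 r=(0,11,9,9) succ=(0,2,0,0) retry=(1,1,0,0)
10 | S CAS | counter=11 r=(0,11,9,9) succ=(0,2,0,0) retry=(1,1,0,1)
11 | R CAS | counter=11 r=(0,11,9,9) succ=(0,2,0,0) retry=(1,1,1,1)
12 | R LOAD | counter=11 r=(0,11,11,9) succ=(0,2,0,0) retry=(1,1,1,1)
13 | Q CAS | counter=12 r=(0,11,11,9) succ=(0,3,0,0) retry=(1,1,1,1)
14 | S LOAD | counter=12 r=(0,11,11,12) succ=(0,3,0,0) retry=(1,1,1,1)
15 | R CAS | counter=12 r=(0,11,11,12) succ=(0,3,0,0) retry=(1,1,2,1)
16 | S CAS | counter=13 r=(0,11,11,12) succ=(0,3,0,1) retry=(1,1,2,1)
17 | R LOAD | counter=13 r=(0,11,13,12) succ=(0,3,0,1) retry=(1,1,2,1)
18 | R CAS | counter=14 r=(0,11,13,12) succ=(0,3,1,1) retry=(1,1,2,1)
19 | S LOAD | counter=14 r=(0,11,13,14) succ=(0,3,1,1) retry=(1,1,2,1)
20 | S CAS | counter=15 r=(0,11,13,14) succ=(0,3,1,2) retry=(1,1,2,1)
21 | S LOAD | counter=15 r=(0,11,13,15) succ=(0,3,1,2) retry=(1,1,2,1)
22 | S CAS | counter=16 r=(0,11,13,15) succ=(0,3,1,3) retry=(1,1,2,1)

counter=16 r=(0,11,13,15) succ=(0,3,1,3) retry=(1,1,2,1)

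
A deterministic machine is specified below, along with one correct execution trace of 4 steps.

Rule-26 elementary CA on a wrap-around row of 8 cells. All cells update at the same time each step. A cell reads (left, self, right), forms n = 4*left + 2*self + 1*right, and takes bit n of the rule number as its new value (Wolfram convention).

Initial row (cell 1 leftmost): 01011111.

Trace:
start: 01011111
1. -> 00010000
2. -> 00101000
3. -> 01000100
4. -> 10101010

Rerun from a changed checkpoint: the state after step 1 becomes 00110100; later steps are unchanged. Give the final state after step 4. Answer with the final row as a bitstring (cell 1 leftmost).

state after step 1 := 00110100
2. -> 01100010
3. -> 11010101
4. -> 00000001

00000001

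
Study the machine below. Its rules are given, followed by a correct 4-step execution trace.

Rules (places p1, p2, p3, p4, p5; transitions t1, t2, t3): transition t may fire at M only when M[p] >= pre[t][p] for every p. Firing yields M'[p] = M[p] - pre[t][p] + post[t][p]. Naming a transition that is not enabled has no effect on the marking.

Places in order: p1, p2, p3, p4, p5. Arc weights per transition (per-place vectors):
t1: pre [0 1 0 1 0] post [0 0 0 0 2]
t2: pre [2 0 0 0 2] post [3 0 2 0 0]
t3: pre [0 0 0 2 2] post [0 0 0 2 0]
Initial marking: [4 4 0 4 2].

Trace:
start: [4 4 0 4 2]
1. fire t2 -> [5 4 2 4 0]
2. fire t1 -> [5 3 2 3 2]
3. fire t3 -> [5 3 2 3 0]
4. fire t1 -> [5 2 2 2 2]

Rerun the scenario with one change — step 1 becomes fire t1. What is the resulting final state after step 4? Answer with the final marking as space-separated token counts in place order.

4 1 0 1 6

(re-executing from step 1 with the substitution; state before step 1: [4 4 0 4 2])
1. fire t1 -> [4 3 0 3 4]
2. fire t1 -> [4 2 0 2 6]
3. fire t3 -> [4 2 0 2 4]
4. fire t1 -> [4 1 0 1 6]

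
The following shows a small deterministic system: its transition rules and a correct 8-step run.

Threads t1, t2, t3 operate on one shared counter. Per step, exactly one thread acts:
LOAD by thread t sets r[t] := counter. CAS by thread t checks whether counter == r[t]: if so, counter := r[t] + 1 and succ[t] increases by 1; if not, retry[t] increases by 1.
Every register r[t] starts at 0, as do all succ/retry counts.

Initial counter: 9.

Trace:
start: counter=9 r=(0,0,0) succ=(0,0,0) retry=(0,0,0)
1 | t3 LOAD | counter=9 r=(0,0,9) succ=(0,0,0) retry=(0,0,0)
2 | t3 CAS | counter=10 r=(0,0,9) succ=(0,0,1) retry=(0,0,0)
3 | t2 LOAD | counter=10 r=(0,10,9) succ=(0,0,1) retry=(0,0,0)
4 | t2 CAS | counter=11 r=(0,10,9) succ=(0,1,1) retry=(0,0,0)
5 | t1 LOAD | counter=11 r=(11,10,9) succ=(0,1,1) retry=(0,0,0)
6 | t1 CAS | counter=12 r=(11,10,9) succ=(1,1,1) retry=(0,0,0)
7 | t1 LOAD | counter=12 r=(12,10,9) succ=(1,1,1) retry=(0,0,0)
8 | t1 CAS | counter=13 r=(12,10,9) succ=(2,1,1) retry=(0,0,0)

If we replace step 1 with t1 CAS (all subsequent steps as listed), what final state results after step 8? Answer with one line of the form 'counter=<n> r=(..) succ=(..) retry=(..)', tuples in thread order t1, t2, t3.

counter=12 r=(11,9,0) succ=(2,1,0) retry=(1,0,1)

(re-executing from step 1 with the substitution; state before step 1: counter=9 r=(0,0,0) succ=(0,0,0) retry=(0,0,0))
1 | t1 CAS | counter=9 r=(0,0,0) succ=(0,0,0) retry=(1,0,0)
2 | t3 CAS | counter=9 r=(0,0,0) succ=(0,0,0) retry=(1,0,1)
3 | t2 LOAD | counter=9 r=(0,9,0) succ=(0,0,0) retry=(1,0,1)
4 | t2 CAS | counter=10 r=(0,9,0) succ=(0,1,0) retry=(1,0,1)
5 | t1 LOAD | counter=10 r=(10,9,0) succ=(0,1,0) retry=(1,0,1)
6 | t1 CAS | counter=11 r=(10,9,0) succ=(1,1,0) retry=(1,0,1)
7 | t1 LOAD | counter=11 r=(11,9,0) succ=(1,1,0) retry=(1,0,1)
8 | t1 CAS | counter=12 r=(11,9,0) succ=(2,1,0) retry=(1,0,1)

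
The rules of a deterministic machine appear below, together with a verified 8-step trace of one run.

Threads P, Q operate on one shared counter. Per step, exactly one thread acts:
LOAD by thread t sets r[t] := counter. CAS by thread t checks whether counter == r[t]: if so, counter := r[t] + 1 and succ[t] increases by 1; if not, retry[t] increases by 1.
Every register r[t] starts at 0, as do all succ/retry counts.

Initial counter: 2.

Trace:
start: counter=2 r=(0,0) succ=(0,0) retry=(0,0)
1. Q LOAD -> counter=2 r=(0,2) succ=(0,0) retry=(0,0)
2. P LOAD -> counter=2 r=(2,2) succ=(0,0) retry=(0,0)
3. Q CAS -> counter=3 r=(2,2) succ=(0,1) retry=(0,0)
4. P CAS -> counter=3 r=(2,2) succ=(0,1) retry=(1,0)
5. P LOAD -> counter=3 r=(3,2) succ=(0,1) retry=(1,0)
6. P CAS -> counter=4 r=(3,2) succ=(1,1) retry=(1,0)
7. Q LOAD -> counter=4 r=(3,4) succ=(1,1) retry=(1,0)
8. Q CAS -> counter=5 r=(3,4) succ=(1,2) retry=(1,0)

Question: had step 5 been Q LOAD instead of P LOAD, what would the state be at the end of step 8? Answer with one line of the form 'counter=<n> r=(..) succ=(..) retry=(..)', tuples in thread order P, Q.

counter=4 r=(2,3) succ=(0,2) retry=(2,0)

(re-executing from step 5 with the substitution; state before step 5: counter=3 r=(2,2) succ=(0,1) retry=(1,0))
5. Q LOAD -> counter=3 r=(2,3) succ=(0,1) retry=(1,0)
6. P CAS -> counter=3 r=(2,3) succ=(0,1) retry=(2,0)
7. Q LOAD -> counter=3 r=(2,3) succ=(0,1) retry=(2,0)
8. Q CAS -> counter=4 r=(2,3) succ=(0,2) retry=(2,0)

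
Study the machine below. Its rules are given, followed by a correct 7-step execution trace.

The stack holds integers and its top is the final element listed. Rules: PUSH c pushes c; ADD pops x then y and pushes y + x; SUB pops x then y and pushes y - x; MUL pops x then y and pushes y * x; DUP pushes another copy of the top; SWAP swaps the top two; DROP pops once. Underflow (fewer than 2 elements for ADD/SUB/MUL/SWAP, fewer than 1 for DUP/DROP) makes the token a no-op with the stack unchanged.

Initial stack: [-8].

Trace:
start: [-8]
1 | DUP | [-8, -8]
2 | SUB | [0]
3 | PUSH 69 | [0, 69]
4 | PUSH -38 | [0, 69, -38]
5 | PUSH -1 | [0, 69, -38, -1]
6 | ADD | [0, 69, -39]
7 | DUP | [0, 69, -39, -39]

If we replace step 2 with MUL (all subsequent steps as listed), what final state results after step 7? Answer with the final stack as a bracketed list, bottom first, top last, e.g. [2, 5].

(re-executing from step 2 with the substitution; state before step 2: [-8, -8])
2 | MUL | [64]
3 | PUSH 69 | [64, 69]
4 | PUSH -38 | [64, 69, -38]
5 | PUSH -1 | [64, 69, -38, -1]
6 | ADD | [64, 69, -39]
7 | DUP | [64, 69, -39, -39]

[64, 69, -39, -39]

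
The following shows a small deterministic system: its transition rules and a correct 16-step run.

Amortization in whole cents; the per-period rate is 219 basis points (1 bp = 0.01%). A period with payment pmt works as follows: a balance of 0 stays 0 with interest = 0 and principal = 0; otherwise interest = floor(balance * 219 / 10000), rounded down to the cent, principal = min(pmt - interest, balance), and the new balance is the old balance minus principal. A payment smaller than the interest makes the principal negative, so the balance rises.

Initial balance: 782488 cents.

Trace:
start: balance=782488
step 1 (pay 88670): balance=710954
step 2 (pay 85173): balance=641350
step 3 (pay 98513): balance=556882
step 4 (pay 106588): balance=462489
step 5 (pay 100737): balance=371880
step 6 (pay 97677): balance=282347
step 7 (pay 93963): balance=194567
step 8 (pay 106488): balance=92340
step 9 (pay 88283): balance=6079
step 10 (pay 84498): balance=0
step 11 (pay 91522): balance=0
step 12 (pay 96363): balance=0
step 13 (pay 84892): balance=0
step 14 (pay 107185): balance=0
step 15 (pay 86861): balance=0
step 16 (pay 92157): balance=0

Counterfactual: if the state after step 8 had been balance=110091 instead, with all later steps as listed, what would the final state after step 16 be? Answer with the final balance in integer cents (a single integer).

0

state after step 8 := balance=110091
step 9 (pay 88283): balance=24218
step 10 (pay 84498): balance=0
step 11 (pay 91522): balance=0
step 12 (pay 96363): balance=0
step 13 (pay 84892): balance=0
step 14 (pay 107185): balance=0
step 15 (pay 86861): balance=0
step 16 (pay 92157): balance=0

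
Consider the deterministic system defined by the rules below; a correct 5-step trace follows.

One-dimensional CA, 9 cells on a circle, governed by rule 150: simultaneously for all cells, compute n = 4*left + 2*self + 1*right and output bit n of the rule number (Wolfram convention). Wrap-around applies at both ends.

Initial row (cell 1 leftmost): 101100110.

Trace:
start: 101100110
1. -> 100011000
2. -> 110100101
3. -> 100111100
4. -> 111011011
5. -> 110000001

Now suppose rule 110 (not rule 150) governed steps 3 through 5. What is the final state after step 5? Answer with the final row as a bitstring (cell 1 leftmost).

(re-executing steps 3..5 under rule 110; state before step 3: 110100101)
3. -> 011101111
4. -> 110111001
5. -> 011101011

011101011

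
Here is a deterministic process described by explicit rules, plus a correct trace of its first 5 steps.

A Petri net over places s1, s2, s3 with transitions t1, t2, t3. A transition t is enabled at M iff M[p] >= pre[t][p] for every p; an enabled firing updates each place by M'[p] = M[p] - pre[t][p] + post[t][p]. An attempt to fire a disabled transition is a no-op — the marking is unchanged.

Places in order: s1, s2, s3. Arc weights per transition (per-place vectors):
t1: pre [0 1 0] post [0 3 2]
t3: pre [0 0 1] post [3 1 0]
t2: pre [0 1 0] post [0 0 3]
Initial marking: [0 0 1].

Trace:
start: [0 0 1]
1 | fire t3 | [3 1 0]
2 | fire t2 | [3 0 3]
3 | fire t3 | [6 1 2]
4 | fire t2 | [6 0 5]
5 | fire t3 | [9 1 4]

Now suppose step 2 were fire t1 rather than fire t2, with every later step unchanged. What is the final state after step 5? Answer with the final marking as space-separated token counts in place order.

(re-executing from step 2 with the substitution; state before step 2: [3 1 0])
2 | fire t1 | [3 3 2]
3 | fire t3 | [6 4 1]
4 | fire t2 | [6 3 4]
5 | fire t3 | [9 4 3]

9 4 3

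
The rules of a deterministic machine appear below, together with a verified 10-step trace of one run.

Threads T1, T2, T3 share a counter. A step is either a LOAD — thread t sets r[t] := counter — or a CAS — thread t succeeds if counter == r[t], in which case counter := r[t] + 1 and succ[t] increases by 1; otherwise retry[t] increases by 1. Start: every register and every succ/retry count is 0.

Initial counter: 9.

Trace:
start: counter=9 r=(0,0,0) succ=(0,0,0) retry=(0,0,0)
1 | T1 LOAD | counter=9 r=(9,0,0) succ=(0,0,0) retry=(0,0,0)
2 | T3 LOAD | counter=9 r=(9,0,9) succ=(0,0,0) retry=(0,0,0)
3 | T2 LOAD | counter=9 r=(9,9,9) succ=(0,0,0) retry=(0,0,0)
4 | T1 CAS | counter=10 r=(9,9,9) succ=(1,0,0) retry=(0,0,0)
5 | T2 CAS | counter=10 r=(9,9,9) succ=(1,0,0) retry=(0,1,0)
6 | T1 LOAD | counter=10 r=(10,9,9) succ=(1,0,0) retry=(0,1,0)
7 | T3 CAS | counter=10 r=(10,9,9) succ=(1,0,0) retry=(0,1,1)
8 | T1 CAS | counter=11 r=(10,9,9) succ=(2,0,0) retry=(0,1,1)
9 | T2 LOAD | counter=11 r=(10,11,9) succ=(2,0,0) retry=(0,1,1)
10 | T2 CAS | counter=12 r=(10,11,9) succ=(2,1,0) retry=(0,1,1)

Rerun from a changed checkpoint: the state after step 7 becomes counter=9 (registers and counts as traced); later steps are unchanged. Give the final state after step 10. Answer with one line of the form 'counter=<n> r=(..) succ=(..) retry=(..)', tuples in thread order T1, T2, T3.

state after step 7 := counter=9 r=(10,9,9) succ=(1,0,0) retry=(0,1,1)
8 | T1 CAS | counter=9 r=(10,9,9) succ=(1,0,0) retry=(1,1,1)
9 | T2 LOAD | counter=9 r=(10,9,9) succ=(1,0,0) retry=(1,1,1)
10 | T2 CAS | counter=10 r=(10,9,9) succ=(1,1,0) retry=(1,1,1)

counter=10 r=(10,9,9) succ=(1,1,0) retry=(1,1,1)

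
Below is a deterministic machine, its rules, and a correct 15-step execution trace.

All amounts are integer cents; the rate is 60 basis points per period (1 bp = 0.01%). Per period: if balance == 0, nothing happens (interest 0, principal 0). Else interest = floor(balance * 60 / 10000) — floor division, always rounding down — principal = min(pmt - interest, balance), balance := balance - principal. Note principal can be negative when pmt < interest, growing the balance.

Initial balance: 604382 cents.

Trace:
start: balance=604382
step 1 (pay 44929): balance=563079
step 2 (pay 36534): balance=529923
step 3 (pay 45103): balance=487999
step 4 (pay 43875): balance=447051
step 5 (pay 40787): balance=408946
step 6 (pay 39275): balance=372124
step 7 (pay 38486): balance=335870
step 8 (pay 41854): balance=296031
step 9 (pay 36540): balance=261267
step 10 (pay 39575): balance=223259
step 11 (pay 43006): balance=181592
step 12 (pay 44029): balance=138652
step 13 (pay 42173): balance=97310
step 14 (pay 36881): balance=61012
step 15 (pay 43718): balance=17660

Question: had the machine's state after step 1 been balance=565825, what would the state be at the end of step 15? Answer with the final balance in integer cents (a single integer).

20646

state after step 1 := balance=565825
step 2 (pay 36534): balance=532685
step 3 (pay 45103): balance=490778
step 4 (pay 43875): balance=449847
step 5 (pay 40787): balance=411759
step 6 (pay 39275): balance=374954
step 7 (pay 38486): balance=338717
step 8 (pay 41854): balance=298895
step 9 (pay 36540): balance=264148
step 10 (pay 39575): balance=226157
step 11 (pay 43006): balance=184507
step 12 (pay 44029): balance=141585
step 13 (pay 42173): balance=100261
step 14 (pay 36881): balance=63981
step 15 (pay 43718): balance=20646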